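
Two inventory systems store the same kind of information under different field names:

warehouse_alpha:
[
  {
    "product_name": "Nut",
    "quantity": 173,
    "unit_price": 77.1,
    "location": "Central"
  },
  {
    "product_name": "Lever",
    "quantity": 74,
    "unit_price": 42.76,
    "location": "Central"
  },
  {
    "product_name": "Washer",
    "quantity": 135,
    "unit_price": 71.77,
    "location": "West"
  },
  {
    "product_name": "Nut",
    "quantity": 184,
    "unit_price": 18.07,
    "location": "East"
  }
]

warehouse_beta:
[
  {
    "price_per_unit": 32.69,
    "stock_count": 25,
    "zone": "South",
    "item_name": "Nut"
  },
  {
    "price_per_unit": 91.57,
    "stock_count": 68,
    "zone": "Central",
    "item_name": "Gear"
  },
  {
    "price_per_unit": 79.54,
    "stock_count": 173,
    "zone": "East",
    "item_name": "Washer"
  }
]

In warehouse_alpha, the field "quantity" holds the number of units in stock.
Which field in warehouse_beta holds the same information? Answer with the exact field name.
stock_count

In warehouse_alpha, "quantity" holds the number of units in stock.
The fields in warehouse_beta are: "price_per_unit", "stock_count", "zone", "item_name".
"stock_count" is the match: the name refers to the same concept and its values are whole-number counts (e.g. 25, 68).
The other fields ("price_per_unit", "zone", "item_name") hold different kinds of data.

So "quantity" in warehouse_alpha corresponds to "stock_count" in warehouse_beta.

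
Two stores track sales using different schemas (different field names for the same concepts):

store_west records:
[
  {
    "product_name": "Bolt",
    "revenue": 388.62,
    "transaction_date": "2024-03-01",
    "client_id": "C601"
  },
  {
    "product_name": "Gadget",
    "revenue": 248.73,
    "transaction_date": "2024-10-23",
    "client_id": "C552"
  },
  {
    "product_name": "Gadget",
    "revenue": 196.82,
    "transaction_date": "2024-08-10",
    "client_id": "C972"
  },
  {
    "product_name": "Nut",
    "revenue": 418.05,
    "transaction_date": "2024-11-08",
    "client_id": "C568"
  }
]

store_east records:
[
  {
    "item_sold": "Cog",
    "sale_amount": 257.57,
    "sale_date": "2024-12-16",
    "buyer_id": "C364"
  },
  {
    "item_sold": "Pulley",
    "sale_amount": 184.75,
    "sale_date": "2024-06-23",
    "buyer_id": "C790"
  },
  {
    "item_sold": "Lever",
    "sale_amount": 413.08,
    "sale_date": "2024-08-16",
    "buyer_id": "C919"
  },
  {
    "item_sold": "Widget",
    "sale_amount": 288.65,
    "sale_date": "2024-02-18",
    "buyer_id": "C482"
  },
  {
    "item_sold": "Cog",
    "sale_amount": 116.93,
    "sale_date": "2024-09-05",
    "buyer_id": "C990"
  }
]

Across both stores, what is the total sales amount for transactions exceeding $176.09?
2396.27

Schema mapping: "revenue" (store_west) = "sale_amount" (store_east) = sale amount

Sum of sales > $176.09 in store_west: 1252.22
Sum of sales > $176.09 in store_east: 1144.05

Total: 1252.22 + 1144.05 = 2396.27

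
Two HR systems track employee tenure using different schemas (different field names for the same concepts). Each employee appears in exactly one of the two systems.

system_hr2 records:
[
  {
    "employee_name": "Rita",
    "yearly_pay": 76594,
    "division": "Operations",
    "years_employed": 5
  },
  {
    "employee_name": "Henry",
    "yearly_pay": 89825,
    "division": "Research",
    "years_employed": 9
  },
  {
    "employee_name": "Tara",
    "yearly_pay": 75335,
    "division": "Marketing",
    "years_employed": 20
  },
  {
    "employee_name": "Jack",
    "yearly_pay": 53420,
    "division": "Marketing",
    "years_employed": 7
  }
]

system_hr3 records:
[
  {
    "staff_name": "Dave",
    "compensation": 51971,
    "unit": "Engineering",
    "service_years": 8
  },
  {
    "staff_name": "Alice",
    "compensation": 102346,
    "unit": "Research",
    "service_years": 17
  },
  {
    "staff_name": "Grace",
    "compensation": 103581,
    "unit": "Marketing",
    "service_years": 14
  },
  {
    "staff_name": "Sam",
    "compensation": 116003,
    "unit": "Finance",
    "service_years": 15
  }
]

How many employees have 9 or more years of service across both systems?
5

Reconcile schemas: "years_employed" (system_hr2) = "service_years" (system_hr3) = years of service

From system_hr2: 2 employees with >= 9 years
From system_hr3: 3 employees with >= 9 years

Total: 2 + 3 = 5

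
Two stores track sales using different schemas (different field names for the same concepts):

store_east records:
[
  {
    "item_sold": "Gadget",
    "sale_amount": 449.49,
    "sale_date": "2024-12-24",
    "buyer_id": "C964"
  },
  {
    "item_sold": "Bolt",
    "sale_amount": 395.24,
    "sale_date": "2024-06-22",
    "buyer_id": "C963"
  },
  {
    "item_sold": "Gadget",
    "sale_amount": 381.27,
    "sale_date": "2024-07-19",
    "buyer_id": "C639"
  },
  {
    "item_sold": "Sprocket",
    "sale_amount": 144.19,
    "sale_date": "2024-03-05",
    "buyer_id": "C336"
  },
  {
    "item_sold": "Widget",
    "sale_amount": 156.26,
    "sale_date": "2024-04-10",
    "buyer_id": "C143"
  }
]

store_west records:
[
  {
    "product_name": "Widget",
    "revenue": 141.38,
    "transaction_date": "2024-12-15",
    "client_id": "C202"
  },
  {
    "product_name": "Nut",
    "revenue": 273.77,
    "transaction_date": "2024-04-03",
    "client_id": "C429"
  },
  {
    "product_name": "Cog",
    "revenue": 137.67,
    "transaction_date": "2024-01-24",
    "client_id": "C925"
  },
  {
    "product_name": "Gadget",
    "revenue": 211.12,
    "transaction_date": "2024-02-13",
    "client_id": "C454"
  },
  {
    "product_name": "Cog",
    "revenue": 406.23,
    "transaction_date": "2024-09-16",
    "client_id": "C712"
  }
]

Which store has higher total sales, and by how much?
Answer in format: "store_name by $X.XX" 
store_east by $356.28

Schema mapping: "sale_amount" (store_east) = "revenue" (store_west) = sale amount

Total for store_east: 1526.45
Total for store_west: 1170.17

Difference: |1526.45 - 1170.17| = 356.28
store_east has higher sales by $356.28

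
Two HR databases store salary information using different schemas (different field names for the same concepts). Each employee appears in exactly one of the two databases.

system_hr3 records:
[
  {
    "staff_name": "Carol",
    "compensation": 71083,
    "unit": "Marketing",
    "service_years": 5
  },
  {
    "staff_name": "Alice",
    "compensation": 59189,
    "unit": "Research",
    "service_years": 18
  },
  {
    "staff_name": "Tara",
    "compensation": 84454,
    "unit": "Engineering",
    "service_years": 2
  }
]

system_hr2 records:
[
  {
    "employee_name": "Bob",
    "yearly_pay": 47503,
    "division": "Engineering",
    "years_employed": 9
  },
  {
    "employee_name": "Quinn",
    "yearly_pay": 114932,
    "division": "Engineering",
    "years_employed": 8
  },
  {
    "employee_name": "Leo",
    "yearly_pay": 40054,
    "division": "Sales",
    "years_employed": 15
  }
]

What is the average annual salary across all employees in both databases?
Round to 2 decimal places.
69535.83

Schema mapping: "compensation" (system_hr3) = "yearly_pay" (system_hr2) = annual salary

All salaries: [71083, 59189, 84454, 47503, 114932, 40054]
Sum: 417215
Count: 6
Average: 417215 / 6 = 69535.83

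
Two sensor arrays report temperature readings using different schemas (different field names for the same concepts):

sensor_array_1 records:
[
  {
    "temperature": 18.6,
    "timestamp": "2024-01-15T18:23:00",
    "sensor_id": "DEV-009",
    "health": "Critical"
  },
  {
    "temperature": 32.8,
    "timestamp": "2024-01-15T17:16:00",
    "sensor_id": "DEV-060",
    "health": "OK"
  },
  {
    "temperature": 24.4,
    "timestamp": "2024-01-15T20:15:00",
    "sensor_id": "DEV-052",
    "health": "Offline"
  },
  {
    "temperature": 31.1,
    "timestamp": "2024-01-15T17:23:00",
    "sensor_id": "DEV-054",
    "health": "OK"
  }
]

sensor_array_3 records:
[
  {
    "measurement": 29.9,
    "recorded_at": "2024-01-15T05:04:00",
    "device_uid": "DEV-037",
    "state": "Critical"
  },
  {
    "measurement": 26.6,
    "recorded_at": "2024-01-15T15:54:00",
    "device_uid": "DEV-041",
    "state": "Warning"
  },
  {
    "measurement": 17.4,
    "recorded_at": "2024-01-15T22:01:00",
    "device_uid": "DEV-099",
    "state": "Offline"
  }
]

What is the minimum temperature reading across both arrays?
17.4

Schema mapping: "temperature" (sensor_array_1) = "measurement" (sensor_array_3) = temperature reading

Minimum in sensor_array_1: 18.6
Minimum in sensor_array_3: 17.4

Overall minimum: min(18.6, 17.4) = 17.4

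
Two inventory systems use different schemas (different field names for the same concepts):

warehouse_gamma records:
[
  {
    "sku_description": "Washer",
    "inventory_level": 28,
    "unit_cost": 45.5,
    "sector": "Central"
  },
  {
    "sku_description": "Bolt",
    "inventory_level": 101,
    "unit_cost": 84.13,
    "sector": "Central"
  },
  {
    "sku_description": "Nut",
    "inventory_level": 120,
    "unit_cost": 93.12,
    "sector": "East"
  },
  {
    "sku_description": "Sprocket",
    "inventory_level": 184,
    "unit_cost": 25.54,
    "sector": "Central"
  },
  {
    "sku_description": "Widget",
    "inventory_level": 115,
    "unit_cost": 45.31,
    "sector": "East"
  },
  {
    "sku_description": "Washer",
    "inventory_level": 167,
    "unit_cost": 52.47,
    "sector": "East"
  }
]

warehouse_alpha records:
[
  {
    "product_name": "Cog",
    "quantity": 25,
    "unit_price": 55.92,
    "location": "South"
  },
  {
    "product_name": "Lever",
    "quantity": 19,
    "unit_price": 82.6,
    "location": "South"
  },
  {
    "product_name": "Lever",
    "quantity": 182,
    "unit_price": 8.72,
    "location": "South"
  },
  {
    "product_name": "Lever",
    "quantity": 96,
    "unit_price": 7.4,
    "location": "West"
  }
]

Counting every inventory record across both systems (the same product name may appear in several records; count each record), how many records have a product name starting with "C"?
1

Schema mapping: "sku_description" (warehouse_gamma) = "product_name" (warehouse_alpha) = product name

Records with product name starting with "C" in warehouse_gamma: 0
Records with product name starting with "C" in warehouse_alpha: 1

Total: 0 + 1 = 1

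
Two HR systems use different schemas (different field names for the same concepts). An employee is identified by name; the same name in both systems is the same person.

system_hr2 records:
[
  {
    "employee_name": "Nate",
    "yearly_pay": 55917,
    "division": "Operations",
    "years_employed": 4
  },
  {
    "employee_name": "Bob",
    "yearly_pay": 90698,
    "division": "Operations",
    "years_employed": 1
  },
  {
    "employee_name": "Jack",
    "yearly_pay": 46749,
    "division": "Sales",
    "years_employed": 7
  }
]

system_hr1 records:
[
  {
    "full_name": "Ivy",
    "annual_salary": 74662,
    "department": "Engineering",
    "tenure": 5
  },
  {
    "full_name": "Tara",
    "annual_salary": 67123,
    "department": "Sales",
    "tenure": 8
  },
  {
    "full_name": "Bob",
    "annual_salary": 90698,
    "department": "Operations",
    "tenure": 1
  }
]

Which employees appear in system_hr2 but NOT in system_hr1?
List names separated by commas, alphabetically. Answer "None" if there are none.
Jack, Nate

Schema mapping: "employee_name" (system_hr2) = "full_name" (system_hr1) = employee name

Names in system_hr2: ['Bob', 'Jack', 'Nate']
Names in system_hr1: ['Bob', 'Ivy', 'Tara']

In system_hr2 but not system_hr1: ['Jack', 'Nate']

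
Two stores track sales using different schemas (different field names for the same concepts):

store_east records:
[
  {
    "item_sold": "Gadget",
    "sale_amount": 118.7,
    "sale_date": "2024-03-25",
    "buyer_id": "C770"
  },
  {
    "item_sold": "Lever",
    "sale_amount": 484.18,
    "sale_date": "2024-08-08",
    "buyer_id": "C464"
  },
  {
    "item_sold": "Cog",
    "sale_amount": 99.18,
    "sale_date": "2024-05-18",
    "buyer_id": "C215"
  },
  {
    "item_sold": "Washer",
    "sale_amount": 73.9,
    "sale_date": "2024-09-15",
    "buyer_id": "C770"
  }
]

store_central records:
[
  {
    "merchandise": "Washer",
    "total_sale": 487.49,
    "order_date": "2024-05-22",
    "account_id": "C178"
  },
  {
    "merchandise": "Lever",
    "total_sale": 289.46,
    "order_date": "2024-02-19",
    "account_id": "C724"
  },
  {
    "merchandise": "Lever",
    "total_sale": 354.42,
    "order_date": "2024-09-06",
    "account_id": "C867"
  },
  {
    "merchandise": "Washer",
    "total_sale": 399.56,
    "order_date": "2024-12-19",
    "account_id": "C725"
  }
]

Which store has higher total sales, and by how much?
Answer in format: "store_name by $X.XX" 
store_central by $754.97

Schema mapping: "sale_amount" (store_east) = "total_sale" (store_central) = sale amount

Total for store_east: 775.96
Total for store_central: 1530.93

Difference: |775.96 - 1530.93| = 754.97
store_central has higher sales by $754.97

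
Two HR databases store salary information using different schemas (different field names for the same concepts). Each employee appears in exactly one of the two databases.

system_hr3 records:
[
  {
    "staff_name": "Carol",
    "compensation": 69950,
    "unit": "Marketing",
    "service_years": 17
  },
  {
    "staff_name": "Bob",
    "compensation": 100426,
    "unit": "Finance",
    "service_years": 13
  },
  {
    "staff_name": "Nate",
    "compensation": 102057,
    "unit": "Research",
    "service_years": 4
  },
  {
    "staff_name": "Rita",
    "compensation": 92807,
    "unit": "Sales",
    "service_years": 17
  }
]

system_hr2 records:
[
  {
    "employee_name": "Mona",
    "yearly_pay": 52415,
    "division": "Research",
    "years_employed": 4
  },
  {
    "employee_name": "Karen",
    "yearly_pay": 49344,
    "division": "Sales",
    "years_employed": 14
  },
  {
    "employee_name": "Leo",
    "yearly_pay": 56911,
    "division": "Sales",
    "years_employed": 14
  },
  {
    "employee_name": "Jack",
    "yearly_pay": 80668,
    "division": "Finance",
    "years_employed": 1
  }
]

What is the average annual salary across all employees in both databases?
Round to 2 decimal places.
75572.25

Schema mapping: "compensation" (system_hr3) = "yearly_pay" (system_hr2) = annual salary

All salaries: [69950, 100426, 102057, 92807, 52415, 49344, 56911, 80668]
Sum: 604578
Count: 8
Average: 604578 / 8 = 75572.25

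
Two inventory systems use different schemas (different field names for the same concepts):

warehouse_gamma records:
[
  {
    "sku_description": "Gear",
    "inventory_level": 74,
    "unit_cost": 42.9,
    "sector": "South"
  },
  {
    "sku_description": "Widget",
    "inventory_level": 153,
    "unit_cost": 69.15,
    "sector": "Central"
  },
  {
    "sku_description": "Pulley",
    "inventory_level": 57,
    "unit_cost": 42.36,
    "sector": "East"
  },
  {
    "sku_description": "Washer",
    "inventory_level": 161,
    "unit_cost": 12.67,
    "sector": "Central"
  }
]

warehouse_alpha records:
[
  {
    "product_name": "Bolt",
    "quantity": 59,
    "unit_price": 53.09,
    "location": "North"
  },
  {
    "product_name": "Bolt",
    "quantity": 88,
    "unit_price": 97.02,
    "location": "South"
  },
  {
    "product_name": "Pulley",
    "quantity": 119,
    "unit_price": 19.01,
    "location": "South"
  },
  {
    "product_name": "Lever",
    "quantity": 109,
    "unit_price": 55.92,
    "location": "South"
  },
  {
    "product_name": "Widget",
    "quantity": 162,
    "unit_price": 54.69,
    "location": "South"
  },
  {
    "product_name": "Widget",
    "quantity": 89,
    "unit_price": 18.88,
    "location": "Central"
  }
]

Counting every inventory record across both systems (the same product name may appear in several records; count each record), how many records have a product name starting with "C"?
0

Schema mapping: "sku_description" (warehouse_gamma) = "product_name" (warehouse_alpha) = product name

Records with product name starting with "C" in warehouse_gamma: 0
Records with product name starting with "C" in warehouse_alpha: 0

Total: 0 + 0 = 0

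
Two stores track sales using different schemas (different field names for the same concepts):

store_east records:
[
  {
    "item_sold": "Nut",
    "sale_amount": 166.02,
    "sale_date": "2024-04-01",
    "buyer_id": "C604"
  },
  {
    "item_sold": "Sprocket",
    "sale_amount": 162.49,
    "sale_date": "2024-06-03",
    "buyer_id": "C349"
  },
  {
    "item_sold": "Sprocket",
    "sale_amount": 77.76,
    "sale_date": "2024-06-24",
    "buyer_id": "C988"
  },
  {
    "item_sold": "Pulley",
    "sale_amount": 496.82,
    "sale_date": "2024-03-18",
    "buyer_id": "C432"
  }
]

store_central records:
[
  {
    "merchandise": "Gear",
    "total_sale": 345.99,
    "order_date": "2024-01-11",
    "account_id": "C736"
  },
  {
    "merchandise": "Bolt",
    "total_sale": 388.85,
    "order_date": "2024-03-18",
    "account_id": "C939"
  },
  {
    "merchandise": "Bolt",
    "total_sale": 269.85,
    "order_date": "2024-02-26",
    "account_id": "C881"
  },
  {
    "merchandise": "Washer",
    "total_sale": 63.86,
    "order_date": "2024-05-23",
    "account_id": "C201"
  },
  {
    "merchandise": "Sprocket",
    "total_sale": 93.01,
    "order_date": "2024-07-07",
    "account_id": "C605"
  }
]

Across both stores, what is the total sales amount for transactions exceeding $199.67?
1501.51

Schema mapping: "sale_amount" (store_east) = "total_sale" (store_central) = sale amount

Sum of sales > $199.67 in store_east: 496.82
Sum of sales > $199.67 in store_central: 1004.69

Total: 496.82 + 1004.69 = 1501.51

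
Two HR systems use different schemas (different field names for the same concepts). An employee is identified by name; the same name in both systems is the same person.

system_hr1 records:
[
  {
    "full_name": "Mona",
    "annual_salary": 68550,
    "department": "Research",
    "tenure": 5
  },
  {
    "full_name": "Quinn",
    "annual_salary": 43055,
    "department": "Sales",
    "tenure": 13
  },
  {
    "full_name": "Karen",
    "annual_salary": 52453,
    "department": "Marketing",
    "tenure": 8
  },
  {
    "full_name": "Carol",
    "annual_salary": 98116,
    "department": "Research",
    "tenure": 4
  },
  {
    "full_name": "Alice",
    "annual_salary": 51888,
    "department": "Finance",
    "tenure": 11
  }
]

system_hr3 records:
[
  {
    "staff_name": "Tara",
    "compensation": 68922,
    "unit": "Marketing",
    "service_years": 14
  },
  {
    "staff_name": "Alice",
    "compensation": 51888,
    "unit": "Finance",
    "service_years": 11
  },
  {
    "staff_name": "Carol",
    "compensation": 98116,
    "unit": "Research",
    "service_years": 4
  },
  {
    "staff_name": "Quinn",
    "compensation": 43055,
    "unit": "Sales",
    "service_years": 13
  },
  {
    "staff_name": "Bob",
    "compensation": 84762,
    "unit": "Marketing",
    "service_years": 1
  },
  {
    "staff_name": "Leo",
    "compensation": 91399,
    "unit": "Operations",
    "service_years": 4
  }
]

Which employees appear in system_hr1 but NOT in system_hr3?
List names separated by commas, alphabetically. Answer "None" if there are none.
Karen, Mona

Schema mapping: "full_name" (system_hr1) = "staff_name" (system_hr3) = employee name

Names in system_hr1: ['Alice', 'Carol', 'Karen', 'Mona', 'Quinn']
Names in system_hr3: ['Alice', 'Bob', 'Carol', 'Leo', 'Quinn', 'Tara']

In system_hr1 but not system_hr3: ['Karen', 'Mona']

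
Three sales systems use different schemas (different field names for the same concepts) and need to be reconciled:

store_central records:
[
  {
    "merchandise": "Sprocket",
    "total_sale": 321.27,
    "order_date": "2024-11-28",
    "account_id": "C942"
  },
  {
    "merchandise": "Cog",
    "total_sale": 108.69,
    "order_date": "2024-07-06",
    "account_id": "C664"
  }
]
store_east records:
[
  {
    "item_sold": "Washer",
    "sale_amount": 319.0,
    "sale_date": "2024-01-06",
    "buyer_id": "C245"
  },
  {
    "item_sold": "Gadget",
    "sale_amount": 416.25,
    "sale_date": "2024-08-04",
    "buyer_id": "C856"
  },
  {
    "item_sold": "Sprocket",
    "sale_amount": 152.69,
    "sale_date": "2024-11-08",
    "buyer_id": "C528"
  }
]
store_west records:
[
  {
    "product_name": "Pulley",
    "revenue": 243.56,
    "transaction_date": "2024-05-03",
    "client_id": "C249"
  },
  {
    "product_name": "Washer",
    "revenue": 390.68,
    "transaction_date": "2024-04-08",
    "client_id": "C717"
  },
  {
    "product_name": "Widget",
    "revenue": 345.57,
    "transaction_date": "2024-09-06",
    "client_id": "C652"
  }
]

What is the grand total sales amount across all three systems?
2297.71

Schema reconciliation - all amount fields map to sale amount:

store_central (total_sale): 429.96
store_east (sale_amount): 887.94
store_west (revenue): 979.81

Grand total: 2297.71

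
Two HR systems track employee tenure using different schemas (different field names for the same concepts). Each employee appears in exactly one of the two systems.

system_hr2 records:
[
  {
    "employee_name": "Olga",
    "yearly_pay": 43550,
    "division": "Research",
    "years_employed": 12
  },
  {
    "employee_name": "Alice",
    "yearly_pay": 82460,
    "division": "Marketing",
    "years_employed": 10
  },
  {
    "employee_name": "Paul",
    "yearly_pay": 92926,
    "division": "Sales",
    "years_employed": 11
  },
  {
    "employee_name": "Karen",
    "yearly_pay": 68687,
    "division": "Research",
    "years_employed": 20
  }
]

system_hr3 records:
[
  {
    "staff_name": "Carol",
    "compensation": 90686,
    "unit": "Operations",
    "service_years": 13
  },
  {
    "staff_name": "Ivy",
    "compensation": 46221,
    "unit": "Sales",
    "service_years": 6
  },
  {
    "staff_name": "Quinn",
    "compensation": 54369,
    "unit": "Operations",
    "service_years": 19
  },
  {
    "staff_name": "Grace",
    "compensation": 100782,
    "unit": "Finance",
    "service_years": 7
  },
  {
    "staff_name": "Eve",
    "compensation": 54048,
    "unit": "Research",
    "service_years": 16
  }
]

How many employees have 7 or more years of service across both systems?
8

Reconcile schemas: "years_employed" (system_hr2) = "service_years" (system_hr3) = years of service

From system_hr2: 4 employees with >= 7 years
From system_hr3: 4 employees with >= 7 years

Total: 4 + 4 = 8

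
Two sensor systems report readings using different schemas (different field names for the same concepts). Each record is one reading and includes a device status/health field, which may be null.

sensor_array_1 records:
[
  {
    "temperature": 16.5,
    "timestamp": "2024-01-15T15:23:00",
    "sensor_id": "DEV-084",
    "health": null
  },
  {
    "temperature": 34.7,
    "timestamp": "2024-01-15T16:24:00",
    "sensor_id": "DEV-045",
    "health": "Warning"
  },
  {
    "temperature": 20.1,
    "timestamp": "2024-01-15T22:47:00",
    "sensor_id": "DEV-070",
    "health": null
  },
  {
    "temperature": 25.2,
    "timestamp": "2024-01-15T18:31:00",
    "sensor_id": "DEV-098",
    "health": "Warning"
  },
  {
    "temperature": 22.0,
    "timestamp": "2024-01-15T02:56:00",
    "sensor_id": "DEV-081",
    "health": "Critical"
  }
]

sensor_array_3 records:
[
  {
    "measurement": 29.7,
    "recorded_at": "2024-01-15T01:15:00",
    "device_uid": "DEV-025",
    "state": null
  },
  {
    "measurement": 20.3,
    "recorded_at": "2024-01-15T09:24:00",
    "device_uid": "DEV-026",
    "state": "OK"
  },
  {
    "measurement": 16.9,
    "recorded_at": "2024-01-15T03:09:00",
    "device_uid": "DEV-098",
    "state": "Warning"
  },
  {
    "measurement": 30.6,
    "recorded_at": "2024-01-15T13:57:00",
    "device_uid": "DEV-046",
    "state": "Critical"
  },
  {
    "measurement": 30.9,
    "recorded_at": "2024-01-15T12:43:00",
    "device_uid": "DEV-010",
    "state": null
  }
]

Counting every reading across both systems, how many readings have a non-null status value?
6

Schema mapping: "health" (sensor_array_1) = "state" (sensor_array_3) = status

Non-null in sensor_array_1: 3
Non-null in sensor_array_3: 3

Total non-null: 3 + 3 = 6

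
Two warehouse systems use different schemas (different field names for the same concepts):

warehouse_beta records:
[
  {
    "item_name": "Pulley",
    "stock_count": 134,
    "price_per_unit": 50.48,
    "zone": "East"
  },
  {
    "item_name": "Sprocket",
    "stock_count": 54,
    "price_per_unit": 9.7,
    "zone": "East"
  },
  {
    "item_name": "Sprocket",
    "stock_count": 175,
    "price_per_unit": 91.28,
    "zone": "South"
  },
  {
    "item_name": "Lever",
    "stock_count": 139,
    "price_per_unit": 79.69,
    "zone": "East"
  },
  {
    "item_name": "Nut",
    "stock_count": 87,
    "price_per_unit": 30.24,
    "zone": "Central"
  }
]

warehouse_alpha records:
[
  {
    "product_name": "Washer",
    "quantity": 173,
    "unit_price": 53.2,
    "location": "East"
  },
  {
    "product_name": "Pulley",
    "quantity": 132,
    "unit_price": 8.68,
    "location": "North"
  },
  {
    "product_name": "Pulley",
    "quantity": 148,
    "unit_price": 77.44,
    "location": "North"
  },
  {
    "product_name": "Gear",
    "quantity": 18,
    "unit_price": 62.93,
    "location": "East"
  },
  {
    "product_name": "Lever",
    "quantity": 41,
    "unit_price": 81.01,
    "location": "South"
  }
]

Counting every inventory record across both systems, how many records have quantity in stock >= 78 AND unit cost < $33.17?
2

Schema mappings:
- "stock_count" (warehouse_beta) = "quantity" (warehouse_alpha) = quantity
- "price_per_unit" (warehouse_beta) = "unit_price" (warehouse_alpha) = unit cost

Records meeting both conditions in warehouse_beta: 1
Records meeting both conditions in warehouse_alpha: 1

Total: 1 + 1 = 2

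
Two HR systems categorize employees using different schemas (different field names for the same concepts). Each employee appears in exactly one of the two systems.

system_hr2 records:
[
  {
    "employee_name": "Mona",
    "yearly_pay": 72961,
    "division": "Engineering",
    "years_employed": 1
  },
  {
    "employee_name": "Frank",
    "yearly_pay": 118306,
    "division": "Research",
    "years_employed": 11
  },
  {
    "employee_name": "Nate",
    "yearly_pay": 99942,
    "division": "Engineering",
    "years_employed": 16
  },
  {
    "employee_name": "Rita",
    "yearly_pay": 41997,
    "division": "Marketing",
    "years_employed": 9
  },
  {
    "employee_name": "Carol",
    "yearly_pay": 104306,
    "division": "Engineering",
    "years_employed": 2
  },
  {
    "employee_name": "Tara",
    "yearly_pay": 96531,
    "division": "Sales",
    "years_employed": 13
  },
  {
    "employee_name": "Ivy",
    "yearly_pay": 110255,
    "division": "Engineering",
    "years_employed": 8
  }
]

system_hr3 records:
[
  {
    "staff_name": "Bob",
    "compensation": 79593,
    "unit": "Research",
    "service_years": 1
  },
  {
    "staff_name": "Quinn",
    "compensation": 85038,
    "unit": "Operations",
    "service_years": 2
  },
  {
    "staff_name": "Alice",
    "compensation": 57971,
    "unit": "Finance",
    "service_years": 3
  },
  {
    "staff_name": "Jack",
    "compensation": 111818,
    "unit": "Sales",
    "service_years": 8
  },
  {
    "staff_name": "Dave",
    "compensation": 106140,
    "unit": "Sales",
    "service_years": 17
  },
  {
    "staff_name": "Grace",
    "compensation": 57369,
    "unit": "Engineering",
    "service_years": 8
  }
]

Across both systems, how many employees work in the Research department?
2

Schema mapping: "division" (system_hr2) = "unit" (system_hr3) = department

Research employees in system_hr2: 1
Research employees in system_hr3: 1

Total in Research: 1 + 1 = 2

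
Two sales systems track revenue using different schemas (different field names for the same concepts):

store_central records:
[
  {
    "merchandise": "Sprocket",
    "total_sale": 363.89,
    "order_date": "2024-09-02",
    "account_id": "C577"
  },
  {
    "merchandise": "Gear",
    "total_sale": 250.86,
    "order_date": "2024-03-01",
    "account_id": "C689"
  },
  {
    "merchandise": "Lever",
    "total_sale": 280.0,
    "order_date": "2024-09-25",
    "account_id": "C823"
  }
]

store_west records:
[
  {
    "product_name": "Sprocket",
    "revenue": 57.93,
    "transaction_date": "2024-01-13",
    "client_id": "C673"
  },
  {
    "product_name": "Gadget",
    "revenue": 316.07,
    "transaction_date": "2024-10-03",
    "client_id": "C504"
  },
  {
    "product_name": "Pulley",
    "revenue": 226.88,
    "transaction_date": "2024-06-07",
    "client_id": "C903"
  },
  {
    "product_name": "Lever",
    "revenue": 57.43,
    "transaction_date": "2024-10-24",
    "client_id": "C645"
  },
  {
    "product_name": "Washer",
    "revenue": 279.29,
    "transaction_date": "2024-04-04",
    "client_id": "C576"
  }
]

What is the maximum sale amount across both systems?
363.89

Reconcile: "total_sale" (store_central) = "revenue" (store_west) = sale amount

Maximum in store_central: 363.89
Maximum in store_west: 316.07

Overall maximum: max(363.89, 316.07) = 363.89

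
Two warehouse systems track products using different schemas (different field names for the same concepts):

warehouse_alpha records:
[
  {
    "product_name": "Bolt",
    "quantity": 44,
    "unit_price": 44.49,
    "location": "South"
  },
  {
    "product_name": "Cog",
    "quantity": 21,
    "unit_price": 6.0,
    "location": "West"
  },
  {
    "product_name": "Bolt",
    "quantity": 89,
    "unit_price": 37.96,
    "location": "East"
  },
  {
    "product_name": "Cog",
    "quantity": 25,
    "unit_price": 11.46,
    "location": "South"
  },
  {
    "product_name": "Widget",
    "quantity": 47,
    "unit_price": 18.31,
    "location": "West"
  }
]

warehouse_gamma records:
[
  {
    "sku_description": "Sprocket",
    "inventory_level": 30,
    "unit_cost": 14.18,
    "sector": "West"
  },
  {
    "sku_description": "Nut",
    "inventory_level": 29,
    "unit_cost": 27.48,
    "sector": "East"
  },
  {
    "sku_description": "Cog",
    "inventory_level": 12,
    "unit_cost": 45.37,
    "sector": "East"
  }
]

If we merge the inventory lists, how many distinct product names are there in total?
5

Schema mapping: "product_name" (warehouse_alpha) = "sku_description" (warehouse_gamma) = product name

Products in warehouse_alpha: ['Bolt', 'Cog', 'Widget']
Products in warehouse_gamma: ['Cog', 'Nut', 'Sprocket']

Union (unique products): ['Bolt', 'Cog', 'Nut', 'Sprocket', 'Widget']
Count: 5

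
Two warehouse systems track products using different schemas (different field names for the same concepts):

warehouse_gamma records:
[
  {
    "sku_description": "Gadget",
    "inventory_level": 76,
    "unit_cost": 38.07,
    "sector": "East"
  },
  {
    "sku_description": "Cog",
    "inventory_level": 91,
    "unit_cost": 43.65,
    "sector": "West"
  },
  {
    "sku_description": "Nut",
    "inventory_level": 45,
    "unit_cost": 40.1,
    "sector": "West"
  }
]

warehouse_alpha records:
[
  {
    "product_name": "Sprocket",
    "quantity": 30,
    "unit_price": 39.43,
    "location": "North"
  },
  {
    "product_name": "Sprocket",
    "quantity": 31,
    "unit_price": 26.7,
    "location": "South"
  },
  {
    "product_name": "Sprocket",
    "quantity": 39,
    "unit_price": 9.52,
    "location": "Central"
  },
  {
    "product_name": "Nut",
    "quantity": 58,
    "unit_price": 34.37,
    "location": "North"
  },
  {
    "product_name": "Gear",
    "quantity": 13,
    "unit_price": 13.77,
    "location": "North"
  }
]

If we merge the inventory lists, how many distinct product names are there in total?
5

Schema mapping: "sku_description" (warehouse_gamma) = "product_name" (warehouse_alpha) = product name

Products in warehouse_gamma: ['Cog', 'Gadget', 'Nut']
Products in warehouse_alpha: ['Gear', 'Nut', 'Sprocket']

Union (unique products): ['Cog', 'Gadget', 'Gear', 'Nut', 'Sprocket']
Count: 5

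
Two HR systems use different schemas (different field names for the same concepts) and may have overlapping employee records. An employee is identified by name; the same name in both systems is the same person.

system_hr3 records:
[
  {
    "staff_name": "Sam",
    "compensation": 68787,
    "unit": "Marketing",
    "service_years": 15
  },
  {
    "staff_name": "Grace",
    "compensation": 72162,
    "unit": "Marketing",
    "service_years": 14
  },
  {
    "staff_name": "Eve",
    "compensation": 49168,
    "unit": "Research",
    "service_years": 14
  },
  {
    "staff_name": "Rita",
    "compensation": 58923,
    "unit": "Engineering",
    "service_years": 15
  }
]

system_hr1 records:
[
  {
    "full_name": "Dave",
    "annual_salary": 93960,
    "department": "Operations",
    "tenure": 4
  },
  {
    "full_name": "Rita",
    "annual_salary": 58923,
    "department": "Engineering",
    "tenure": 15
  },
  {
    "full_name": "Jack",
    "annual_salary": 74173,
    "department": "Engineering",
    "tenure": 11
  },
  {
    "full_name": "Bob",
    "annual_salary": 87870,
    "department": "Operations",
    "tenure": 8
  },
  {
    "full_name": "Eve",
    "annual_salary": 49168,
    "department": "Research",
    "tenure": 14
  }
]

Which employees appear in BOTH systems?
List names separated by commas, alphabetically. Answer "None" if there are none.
Eve, Rita

Schema mapping: "staff_name" (system_hr3) = "full_name" (system_hr1) = employee name

Names in system_hr3: ['Eve', 'Grace', 'Rita', 'Sam']
Names in system_hr1: ['Bob', 'Dave', 'Eve', 'Jack', 'Rita']

Intersection: ['Eve', 'Rita']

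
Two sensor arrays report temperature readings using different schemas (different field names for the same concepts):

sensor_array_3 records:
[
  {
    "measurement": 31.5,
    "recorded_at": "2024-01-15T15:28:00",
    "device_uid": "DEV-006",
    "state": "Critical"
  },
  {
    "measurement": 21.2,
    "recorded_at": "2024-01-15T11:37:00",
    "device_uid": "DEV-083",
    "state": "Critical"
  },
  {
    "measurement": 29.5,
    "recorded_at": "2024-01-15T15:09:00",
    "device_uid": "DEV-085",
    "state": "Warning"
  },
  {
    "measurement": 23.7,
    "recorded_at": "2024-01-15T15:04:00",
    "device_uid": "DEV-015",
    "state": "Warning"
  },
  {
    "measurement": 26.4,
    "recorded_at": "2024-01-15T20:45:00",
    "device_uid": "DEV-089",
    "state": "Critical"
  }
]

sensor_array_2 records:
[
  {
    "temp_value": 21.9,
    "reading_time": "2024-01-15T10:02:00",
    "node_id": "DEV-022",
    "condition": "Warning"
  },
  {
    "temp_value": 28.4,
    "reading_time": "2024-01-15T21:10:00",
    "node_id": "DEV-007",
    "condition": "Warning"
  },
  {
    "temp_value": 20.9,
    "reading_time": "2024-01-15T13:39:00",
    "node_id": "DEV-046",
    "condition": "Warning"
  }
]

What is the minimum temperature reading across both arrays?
20.9

Schema mapping: "measurement" (sensor_array_3) = "temp_value" (sensor_array_2) = temperature reading

Minimum in sensor_array_3: 21.2
Minimum in sensor_array_2: 20.9

Overall minimum: min(21.2, 20.9) = 20.9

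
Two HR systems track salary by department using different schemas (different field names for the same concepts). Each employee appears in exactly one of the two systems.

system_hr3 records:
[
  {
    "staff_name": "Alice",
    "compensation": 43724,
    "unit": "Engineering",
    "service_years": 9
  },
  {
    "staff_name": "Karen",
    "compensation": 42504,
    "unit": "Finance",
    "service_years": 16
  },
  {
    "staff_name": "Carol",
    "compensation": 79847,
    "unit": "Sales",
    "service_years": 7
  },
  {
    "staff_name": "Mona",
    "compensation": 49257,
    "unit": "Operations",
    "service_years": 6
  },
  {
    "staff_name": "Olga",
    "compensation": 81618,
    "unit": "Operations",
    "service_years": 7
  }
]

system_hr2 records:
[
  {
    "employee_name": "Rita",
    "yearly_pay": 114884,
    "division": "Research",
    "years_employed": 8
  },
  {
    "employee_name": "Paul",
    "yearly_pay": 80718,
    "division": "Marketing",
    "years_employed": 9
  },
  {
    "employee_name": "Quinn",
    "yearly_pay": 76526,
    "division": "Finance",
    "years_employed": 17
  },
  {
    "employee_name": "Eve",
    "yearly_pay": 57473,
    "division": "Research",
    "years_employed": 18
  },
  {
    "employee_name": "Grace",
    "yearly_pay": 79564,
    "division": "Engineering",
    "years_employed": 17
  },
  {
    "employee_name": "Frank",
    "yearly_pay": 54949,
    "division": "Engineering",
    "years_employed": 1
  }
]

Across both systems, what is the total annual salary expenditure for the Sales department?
79847

Schema mappings:
- "unit" (system_hr3) = "division" (system_hr2) = department
- "compensation" (system_hr3) = "yearly_pay" (system_hr2) = salary

Sales salaries from system_hr3: 79847
Sales salaries from system_hr2: 0

Total: 79847 + 0 = 79847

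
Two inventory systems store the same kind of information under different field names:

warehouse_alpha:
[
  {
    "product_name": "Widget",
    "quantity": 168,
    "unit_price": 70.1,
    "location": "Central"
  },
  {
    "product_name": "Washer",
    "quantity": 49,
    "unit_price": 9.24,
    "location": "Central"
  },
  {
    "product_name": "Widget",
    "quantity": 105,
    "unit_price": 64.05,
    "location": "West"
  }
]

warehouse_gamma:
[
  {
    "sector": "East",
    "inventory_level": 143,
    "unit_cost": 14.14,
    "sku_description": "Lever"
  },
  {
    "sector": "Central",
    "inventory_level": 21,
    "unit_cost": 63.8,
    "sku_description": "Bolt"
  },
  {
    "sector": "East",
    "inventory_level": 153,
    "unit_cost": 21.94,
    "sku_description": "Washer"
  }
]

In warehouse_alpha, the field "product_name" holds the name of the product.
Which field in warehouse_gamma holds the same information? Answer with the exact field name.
sku_description

In warehouse_alpha, "product_name" holds the name of the product.
The fields in warehouse_gamma are: "sector", "inventory_level", "unit_cost", "sku_description".
"sku_description" is the match: the name refers to the same concept and its values are product-name strings (e.g. 'Bolt', 'Lever').
The other fields ("sector", "inventory_level", "unit_cost") hold different kinds of data.

So "product_name" in warehouse_alpha corresponds to "sku_description" in warehouse_gamma.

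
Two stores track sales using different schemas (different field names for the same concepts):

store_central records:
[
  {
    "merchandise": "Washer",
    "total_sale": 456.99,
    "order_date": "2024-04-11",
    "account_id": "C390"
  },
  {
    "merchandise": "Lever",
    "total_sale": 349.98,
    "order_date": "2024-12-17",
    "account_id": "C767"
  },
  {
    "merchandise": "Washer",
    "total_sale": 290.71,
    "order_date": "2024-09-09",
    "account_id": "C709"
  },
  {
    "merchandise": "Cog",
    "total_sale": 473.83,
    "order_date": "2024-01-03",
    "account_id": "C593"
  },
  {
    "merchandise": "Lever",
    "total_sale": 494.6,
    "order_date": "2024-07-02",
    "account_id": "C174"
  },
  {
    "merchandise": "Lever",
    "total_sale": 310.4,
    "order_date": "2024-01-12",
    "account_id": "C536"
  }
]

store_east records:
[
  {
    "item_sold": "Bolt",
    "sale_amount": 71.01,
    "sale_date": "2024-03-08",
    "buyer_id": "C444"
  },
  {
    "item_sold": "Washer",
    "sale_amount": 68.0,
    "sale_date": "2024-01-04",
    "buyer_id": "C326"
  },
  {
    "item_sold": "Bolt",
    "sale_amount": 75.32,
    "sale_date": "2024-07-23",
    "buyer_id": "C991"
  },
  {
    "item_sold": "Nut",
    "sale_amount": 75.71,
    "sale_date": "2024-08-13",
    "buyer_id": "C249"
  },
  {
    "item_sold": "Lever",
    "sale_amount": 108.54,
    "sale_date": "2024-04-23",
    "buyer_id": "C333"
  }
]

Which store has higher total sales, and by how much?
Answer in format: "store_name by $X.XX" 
store_central by $1977.93

Schema mapping: "total_sale" (store_central) = "sale_amount" (store_east) = sale amount

Total for store_central: 2376.51
Total for store_east: 398.58

Difference: |2376.51 - 398.58| = 1977.93
store_central has higher sales by $1977.93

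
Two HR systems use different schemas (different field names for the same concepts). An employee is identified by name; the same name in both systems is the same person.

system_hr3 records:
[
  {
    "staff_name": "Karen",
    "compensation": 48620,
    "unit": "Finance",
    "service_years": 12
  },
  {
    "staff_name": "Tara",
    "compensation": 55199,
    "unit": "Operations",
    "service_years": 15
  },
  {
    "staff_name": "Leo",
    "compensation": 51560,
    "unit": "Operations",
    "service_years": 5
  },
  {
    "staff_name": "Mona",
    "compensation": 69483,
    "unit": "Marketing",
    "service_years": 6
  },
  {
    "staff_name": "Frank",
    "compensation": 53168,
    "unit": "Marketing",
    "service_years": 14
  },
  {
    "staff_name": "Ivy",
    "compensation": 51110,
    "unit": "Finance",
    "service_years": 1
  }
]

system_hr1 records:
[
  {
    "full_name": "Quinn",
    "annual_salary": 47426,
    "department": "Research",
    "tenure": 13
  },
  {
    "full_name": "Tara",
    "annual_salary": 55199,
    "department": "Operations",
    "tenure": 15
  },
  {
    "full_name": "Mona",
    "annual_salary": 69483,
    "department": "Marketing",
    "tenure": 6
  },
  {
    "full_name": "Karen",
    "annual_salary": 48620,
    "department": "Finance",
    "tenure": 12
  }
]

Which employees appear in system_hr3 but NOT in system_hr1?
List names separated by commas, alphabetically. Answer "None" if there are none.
Frank, Ivy, Leo

Schema mapping: "staff_name" (system_hr3) = "full_name" (system_hr1) = employee name

Names in system_hr3: ['Frank', 'Ivy', 'Karen', 'Leo', 'Mona', 'Tara']
Names in system_hr1: ['Karen', 'Mona', 'Quinn', 'Tara']

In system_hr3 but not system_hr1: ['Frank', 'Ivy', 'Leo']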